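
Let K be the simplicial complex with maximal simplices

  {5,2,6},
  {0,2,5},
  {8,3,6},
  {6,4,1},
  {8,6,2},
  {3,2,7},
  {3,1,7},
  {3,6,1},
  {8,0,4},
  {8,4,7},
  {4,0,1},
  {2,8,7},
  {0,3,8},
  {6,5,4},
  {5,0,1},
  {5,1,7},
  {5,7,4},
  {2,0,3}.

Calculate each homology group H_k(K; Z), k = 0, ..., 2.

H_0 ≅ Z,  H_1 ≅ Z ⊕ Z/2Z,  H_2 = 0.

Fix the vertex order 0 < 1 < 2 < 3 < 4 < 5 < 6 < 7 < 8 and write every simplex with vertices in increasing order. Then dim K = 2 and the simplices of K are:

  0-simplices (9): [0], [1], [2], [3], [4], [5], [6], [7], [8]
  1-simplices (27): (27 of them)
  2-simplices (18): [0,1,4], [0,1,5], [0,2,3], [0,2,5], [0,3,8], [0,4,8], [1,3,6], [1,3,7], [1,4,6], [1,5,7], [2,3,7], [2,5,6], [2,6,8], [2,7,8], [3,6,8], [4,5,6], [4,5,7], [4,7,8]

Hence C_0 ≅ Z^9, C_1 ≅ Z^27, C_2 ≅ Z^18.

Boundary ∂_1: C_1 → C_0 is given by ∂[p,q] = [q] − [p].
The 9×27 boundary matrix has rank 8 and Smith normal form diag(1,1,1,1,1,1,1,1).

The boundary map ∂_2: C_2 → C_1 acts by ∂[p,q,r] = [q,r] − [p,r] + [p,q]. For instance
  ∂[4,7,8] = [7,8] − [4,8] + [4,7],
  ∂[0,1,4] = [1,4] − [0,4] + [0,1].
The 27×18 boundary matrix has rank 18 and Smith normal form diag(1,1,1,1,1,1,1,1,1,1,1,1,1,1,1,1,1,2).

Now H_k = ker ∂_k / im ∂_{k+1}, so:

  H_0: rank C_0 − rank ∂_1 = 9 − 8 = 1, and the invariant factors of ∂_1 are all 1, so H_0 = Z.
  H_1: rank ker ∂_1 − rank ∂_2 = (27 − 8) − 18 = 1, and ∂_2 has invariant factor 2 > 1, so H_1 = Z ⊕ Z/2Z.
  H_2: rank ker ∂_2 − rank ∂_3 = (18 − 18) − 0 = 0, and there is no ∂_3, so H_2 = 0.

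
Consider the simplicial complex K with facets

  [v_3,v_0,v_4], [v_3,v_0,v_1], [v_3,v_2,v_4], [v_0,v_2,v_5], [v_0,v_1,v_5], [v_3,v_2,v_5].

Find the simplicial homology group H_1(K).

K has 6 vertices, 12 edges, 6 triangles.
rank ∂_1 = 5, rank ∂_2 = 6 ⇒ b_1 = 12 − 5 − 6 = 1; all invariant factors of ∂_2 are 1 so no torsion. So H_1 ≅ Z.

H_1 = Z.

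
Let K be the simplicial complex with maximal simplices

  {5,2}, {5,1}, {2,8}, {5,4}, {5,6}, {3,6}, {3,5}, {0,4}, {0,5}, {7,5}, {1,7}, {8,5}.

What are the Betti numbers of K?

b_0 = 1, b_1 = 4.

K has 9 vertices, 12 edges.
rank ∂_0 = 0, rank ∂_1 = 8 ⇒ b_0 = 9 − 0 − 8 = 1; all invariant factors of ∂_1 are 1 so no torsion. So H_0 ≅ Z.
rank ∂_1 = 8, rank ∂_2 = 0 ⇒ b_1 = 12 − 8 − 0 = 4. So H_1 ≅ Z^4.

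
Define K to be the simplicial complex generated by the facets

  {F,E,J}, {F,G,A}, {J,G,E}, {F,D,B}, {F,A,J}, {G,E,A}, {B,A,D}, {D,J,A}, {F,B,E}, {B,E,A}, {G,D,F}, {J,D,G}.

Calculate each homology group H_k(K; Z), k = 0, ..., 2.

H_0 = Z,  H_1 = Z/2,  H_2 = 0.

We work with the vertex ordering A < B < D < E < F < G < J. The simplices of K, each written with vertices in increasing order, are:

  0-simplices (7): A, B, D, E, F, G, J
  1-simplices (18): AB, AD, AE, AF, AG, AJ, BD, BE, BF, DF, DG, DJ, EF, EG, EJ, FG, FJ, GJ
  2-simplices (12): ABD, ABE, ADJ, AEG, AFG, AFJ, BDF, BEF, DFG, DGJ, EFJ, EGJ

so the chain groups are C_0 ≅ Z^7, C_1 ≅ Z^18, C_2 ≅ Z^12.

The boundary map ∂_1: C_1 → C_0 maps an edge to its endpoints' difference, ∂[p,q] = q − p.
The 7×18 boundary matrix has rank 6 and Smith normal form diag(1,1,1,1,1,1).

The boundary map ∂_2: C_2 → C_1 maps a triangle to the signed sum of its edges. For instance
  ∂EGJ = GJ − EJ + EG,
  ∂BDF = DF − BF + BD.
As a 18×12 matrix over Z this has rank 12, with invariant factors (1,1,1,1,1,1,1,1,1,1,1,2).

Computing H_k = (kernel of ∂_k) / (image of ∂_{k+1}):

  H_0: rank C_0 − rank ∂_1 = 7 − 6 = 1, and the invariant factors of ∂_1 are all 1, so H_0 = Z.
  H_1: rank ker ∂_1 − rank ∂_2 = (18 − 6) − 12 = 0, and ∂_2 has invariant factor 2 > 1, so H_1 = Z/2.
  H_2: rank ker ∂_2 − rank ∂_3 = (12 − 12) − 0 = 0, and there is no ∂_3, so H_2 = 0.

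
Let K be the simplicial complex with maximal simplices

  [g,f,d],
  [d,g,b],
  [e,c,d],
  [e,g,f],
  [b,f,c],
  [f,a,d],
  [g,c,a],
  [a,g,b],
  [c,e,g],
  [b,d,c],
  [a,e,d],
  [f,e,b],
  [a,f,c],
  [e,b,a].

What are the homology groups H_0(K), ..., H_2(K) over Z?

Take the total order a < b < c < d < e < f < g on the vertex set. Then K (dimension 2) consists of the simplices:

  0-simplices (7): a, b, c, d, e, f, g
  1-simplices (21): ab, ac, ad, ae, af, ag, bc, bd, be, bf, bg, cd, ce, cf, cg, de, df, dg, ef, eg, fg
  2-simplices (14): abe, abg, acf, acg, ade, adf, bcd, bcf, bdg, bef, cde, ceg, dfg, efg

giving chain groups C_0 ≅ Z^7, C_1 ≅ Z^21, C_2 ≅ Z^14.

∂_1: C_1 → C_0 sends each edge [p,q] (with p < q) to q − p. For instance
  ∂eg = g − e.
The 7×21 boundary matrix has rank 6 and Smith normal form diag(1,1,1,1,1,1).

∂_2: C_2 → C_1 acts by ∂[p,q,r] = [q,r] − [p,r] + [p,q]. For instance
  ∂ade = de − ae + ad,
  ∂dfg = fg − dg + df.
The 21×14 boundary matrix has rank 13 and Smith normal form diag(1,1,1,1,1,1,1,1,1,1,1,1,1).

Reading off H_k = ker ∂_k / im ∂_{k+1}:

  H_0: rank C_0 − rank ∂_1 = 7 − 6 = 1, and the invariant factors of ∂_1 are all 1, so H_0 ≅ Z.
  H_1: rank ker ∂_1 − rank ∂_2 = (21 − 6) − 13 = 2, and the invariant factors of ∂_2 are all 1, so H_1 ≅ Z^2.
  H_2: rank ker ∂_2 − rank ∂_3 = (14 − 13) − 0 = 1, and there is no ∂_3, so H_2 ≅ Z.

H_0 ≅ Z,  H_1 ≅ Z^2,  H_2 ≅ Z.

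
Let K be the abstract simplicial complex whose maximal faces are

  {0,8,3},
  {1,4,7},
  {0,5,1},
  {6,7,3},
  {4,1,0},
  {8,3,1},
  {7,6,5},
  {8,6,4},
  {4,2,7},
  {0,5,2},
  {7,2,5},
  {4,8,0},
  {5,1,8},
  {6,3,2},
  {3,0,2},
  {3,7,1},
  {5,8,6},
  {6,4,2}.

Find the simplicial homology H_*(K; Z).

H_0 ≅ Z,  H_1 ≅ Z ⊕ Z_2,  H_2 = 0.

Fix the vertex order 0 < 1 < 2 < 3 < 4 < 5 < 6 < 7 < 8 and write every simplex with vertices in increasing order. Then dim K = 2 and the simplices of K are:

  0-simplices (9): [0], [1], [2], [3], [4], [5], [6], [7], [8]
  1-simplices (27): (27 of them)
  2-simplices (18): [0,1,4], [0,1,5], [0,2,3], [0,2,5], [0,3,8], [0,4,8], [1,3,7], [1,3,8], [1,4,7], [1,5,8], [2,3,6], [2,4,6], [2,4,7], [2,5,7], [3,6,7], [4,6,8], [5,6,7], [5,6,8]

Hence C_0 ≅ Z^9, C_1 ≅ Z^27, C_2 ≅ Z^18.

The boundary map ∂_1: C_1 → C_0 sends each edge [p,q] (with p < q) to q − p. For instance
  ∂[1,8] = [8] − [1].
The resulting 9×27 matrix has rank 8, and its Smith normal form has invariant factors (1,1,1,1,1,1,1,1).

Boundary ∂_2: C_2 → C_1 sends each 2-simplex [p,q,r] to [q,r] − [p,r] + [p,q]. For instance
  ∂[2,5,7] = [5,7] − [2,7] + [2,5],
  ∂[3,6,7] = [6,7] − [3,7] + [3,6].
This gives a 27×18 integer matrix of rank 18; reducing to Smith normal form yields diagonal entries (1,1,1,1,1,1,1,1,1,1,1,1,1,1,1,1,1,2).

Reading off H_k = ker ∂_k / im ∂_{k+1}:

  H_0: rank C_0 − rank ∂_1 = 9 − 8 = 1, and the invariant factors of ∂_1 are all 1, so H_0 ≅ Z.
  H_1: rank ker ∂_1 − rank ∂_2 = (27 − 8) − 18 = 1, and ∂_2 has invariant factor 2 > 1, so H_1 ≅ Z ⊕ Z_2.
  H_2: rank ker ∂_2 − rank ∂_3 = (18 − 18) − 0 = 0, and there is no ∂_3, so H_2 ≅ 0.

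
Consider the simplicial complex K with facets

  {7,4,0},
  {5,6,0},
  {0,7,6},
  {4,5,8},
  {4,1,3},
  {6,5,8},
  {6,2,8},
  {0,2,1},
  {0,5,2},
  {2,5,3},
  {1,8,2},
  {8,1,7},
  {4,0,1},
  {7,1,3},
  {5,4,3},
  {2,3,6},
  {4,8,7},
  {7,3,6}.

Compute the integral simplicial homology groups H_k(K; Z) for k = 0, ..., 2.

H_0 = Z,  H_1 = Z × Z/2,  H_2 = 0.

We work with the vertex ordering 0 < 1 < 2 < 3 < 4 < 5 < 6 < 7 < 8. The simplices of K, each written with vertices in increasing order, are:

  0-simplices (9): [0], [1], [2], [3], [4], [5], [6], [7], [8]
  1-simplices (27): (27 of them)
  2-simplices (18): [0,1,2], [0,1,4], [0,2,5], [0,4,7], [0,5,6], [0,6,7], [1,2,8], [1,3,4], [1,3,7], [1,7,8], [2,3,5], [2,3,6], [2,6,8], [3,4,5], [3,6,7], [4,5,8], [4,7,8], [5,6,8]

giving chain groups C_0 ≅ Z^9, C_1 ≅ Z^27, C_2 ≅ Z^18.

Boundary ∂_1: C_1 → C_0 is given by ∂[p,q] = [q] − [p]. For instance
  ∂[0,4] = [4] − [0].
This gives a 9×27 integer matrix of rank 8; reducing to Smith normal form yields diagonal entries (1,1,1,1,1,1,1,1).

Boundary ∂_2: C_2 → C_1 sends each 2-simplex [p,q,r] to [q,r] − [p,r] + [p,q]. For instance
  ∂[1,2,8] = [2,8] − [1,8] + [1,2],
  ∂[0,2,5] = [2,5] − [0,5] + [0,2].
As a 27×18 matrix over Z this has rank 18, with invariant factors (1,1,1,1,1,1,1,1,1,1,1,1,1,1,1,1,1,2).

Now H_k = ker ∂_k / im ∂_{k+1}, so:

  H_0: rank C_0 − rank ∂_1 = 9 − 8 = 1, and the invariant factors of ∂_1 are all 1, so H_0 ≅ Z.
  H_1: rank ker ∂_1 − rank ∂_2 = (27 − 8) − 18 = 1, and ∂_2 has invariant factor 2 > 1, so H_1 ≅ Z × Z/2.
  H_2: rank ker ∂_2 − rank ∂_3 = (18 − 18) − 0 = 0, and there is no ∂_3, so H_2 ≅ 0.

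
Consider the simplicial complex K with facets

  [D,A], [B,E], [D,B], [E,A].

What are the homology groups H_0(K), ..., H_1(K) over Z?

Take the total order A < B < D < E on the vertex set. Then K (dimension 1) consists of the simplices:

  0-simplices (4): A, B, D, E
  1-simplices (4): AD, AE, BD, BE

so the chain groups are C_0 ≅ Z^4, C_1 ≅ Z^4.

∂_1: C_1 → C_0 sends each edge [p,q] (with p < q) to q − p.
This gives a 4×4 integer matrix of rank 3; reducing to Smith normal form yields diagonal entries (1,1,1).

From H_k ≅ ker(∂_k) / im(∂_{k+1}) we obtain:

  H_0: rank C_0 − rank ∂_1 = 4 − 3 = 1, and the invariant factors of ∂_1 are all 1, so H_0 ≅ Z.
  H_1: rank ker ∂_1 − rank ∂_2 = (4 − 3) − 0 = 1, and there is no ∂_2, so H_1 ≅ Z.

H_0 ≅ Z,  H_1 ≅ Z.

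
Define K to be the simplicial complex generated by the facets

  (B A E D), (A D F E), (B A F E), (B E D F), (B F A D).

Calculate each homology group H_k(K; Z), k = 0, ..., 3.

H_0 = Z,  H_1 = 0,  H_2 = 0,  H_3 = Z.

We work with the vertex ordering A < B < D < E < F. The simplices of K, each written with vertices in increasing order, are:

  0-simplices (5): A, B, D, E, F
  1-simplices (10): AB, AD, AE, AF, BD, BE, BF, DE, DF, EF
  2-simplices (10): ABD, ABE, ABF, ADE, ADF, AEF, BDE, BDF, BEF, DEF
  3-simplices (5): ABDE, ABDF, ABEF, ADEF, BDEF

so the chain groups are C_0 ≅ Z^5, C_1 ≅ Z^10, C_2 ≅ Z^10, C_3 ≅ Z^5.

Boundary ∂_1: C_1 → C_0 sends each edge [p,q] (with p < q) to q − p.
This gives a 5×10 integer matrix of rank 4; reducing to Smith normal form yields diagonal entries (1,1,1,1).

Boundary ∂_2: C_2 → C_1 acts by ∂[p,q,r] = [q,r] − [p,r] + [p,q]. For instance
  ∂ABF = BF − AF + AB,
  ∂ADE = DE − AE + AD.
This gives a 10×10 integer matrix of rank 6; reducing to Smith normal form yields diagonal entries (1,1,1,1,1,1).

∂_3: C_3 → C_2 sends each 3-simplex σ to the alternating sum Σ_i (−1)^i (σ with its i-th vertex removed). For instance
  ∂ABDE = BDE − ADE + ABE − ABD,
  ∂ABEF = BEF − AEF + ABF − ABE.
As a 10×5 matrix over Z this has rank 4, with invariant factors (1,1,1,1).

Computing H_k = (kernel of ∂_k) / (image of ∂_{k+1}):

  H_0: rank C_0 − rank ∂_1 = 5 − 4 = 1, and the invariant factors of ∂_1 are all 1, so H_0 = Z.
  H_1: rank ker ∂_1 − rank ∂_2 = (10 − 4) − 6 = 0, and the invariant factors of ∂_2 are all 1, so H_1 = 0.
  H_2: rank ker ∂_2 − rank ∂_3 = (10 − 6) − 4 = 0, and the invariant factors of ∂_3 are all 1, so H_2 = 0.
  H_3: rank ker ∂_3 − rank ∂_4 = (5 − 4) − 0 = 1, and there is no ∂_4, so H_3 = Z.

As a check, the Euler characteristic is 5 − 10 + 10 − 5 = 0, which agrees with 1 − 0 + 0 − 1 = 0.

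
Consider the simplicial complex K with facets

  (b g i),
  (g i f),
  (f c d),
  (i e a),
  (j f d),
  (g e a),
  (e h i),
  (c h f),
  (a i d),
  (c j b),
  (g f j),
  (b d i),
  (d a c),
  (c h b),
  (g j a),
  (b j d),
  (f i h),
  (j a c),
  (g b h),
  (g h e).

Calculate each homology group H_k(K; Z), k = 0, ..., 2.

H_0 ≅ Z,  H_1 ≅ Z ⊕ Z_2,  H_2 = 0.

Fix the vertex order a < b < c < d < e < f < g < h < i < j and write every simplex with vertices in increasing order. Then dim K = 2 and the simplices of K are:

  0-simplices (10): a, b, c, d, e, f, g, h, i, j
  1-simplices (30): ac, ad, ae, ag, ai, aj, bc, bd, bg, bh, bi, bj, cd, cf, ch, cj, df, di, dj, eg, eh, ei, fg, fh, fi, fj, gh, gi, gj, hi
  2-simplices (20): acd, acj, adi, aeg, aei, agj, bch, bcj, bdi, bdj, bgh, bgi, cdf, cfh, dfj, egh, ehi, fgi, fgj, fhi

Hence C_0 ≅ Z^10, C_1 ≅ Z^30, C_2 ≅ Z^20.

The boundary map ∂_1: C_1 → C_0 maps an edge to its endpoints' difference, ∂[p,q] = q − p. For instance
  ∂df = f − d.
As a 10×30 matrix over Z this has rank 9, with invariant factors (1,1,1,1,1,1,1,1,1).

∂_2: C_2 → C_1 sends each 2-simplex [p,q,r] to [q,r] − [p,r] + [p,q]. For instance
  ∂ehi = hi − ei + eh,
  ∂fhi = hi − fi + fh.
As a 30×20 matrix over Z this has rank 20, with invariant factors (1,1,1,1,1,1,1,1,1,1,1,1,1,1,1,1,1,1,1,2).

From H_k ≅ ker(∂_k) / im(∂_{k+1}) we obtain:

  H_0: rank C_0 − rank ∂_1 = 10 − 9 = 1, and the invariant factors of ∂_1 are all 1, so H_0 = Z.
  H_1: rank ker ∂_1 − rank ∂_2 = (30 − 9) − 20 = 1, and ∂_2 has invariant factor 2 > 1, so H_1 = Z ⊕ Z_2.
  H_2: rank ker ∂_2 − rank ∂_3 = (20 − 20) − 0 = 0, and there is no ∂_3, so H_2 = 0.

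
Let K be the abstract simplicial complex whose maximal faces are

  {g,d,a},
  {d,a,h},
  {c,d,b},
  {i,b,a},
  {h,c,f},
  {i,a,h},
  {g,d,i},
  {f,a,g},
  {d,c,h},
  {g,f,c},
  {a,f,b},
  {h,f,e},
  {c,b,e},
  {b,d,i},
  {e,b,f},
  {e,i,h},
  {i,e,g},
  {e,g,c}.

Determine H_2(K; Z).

H_2 = 0.

We work with the vertex ordering a < b < c < d < e < f < g < h < i. The simplices of K, each written with vertices in increasing order, are:

  0-simplices (9): a, b, c, d, e, f, g, h, i
  1-simplices (27): ab, ad, af, ag, ah, ai, bc, bd, be, bf, bi, cd, ce, cf, cg, ch, dg, dh, di, ef, eg, eh, ei, fg, fh, gi, hi
  2-simplices (18): abf, abi, adg, adh, afg, ahi, bcd, bce, bdi, bef, cdh, ceg, cfg, cfh, dgi, efh, egi, ehi

giving chain groups C_0 ≅ Z^9, C_1 ≅ Z^27, C_2 ≅ Z^18.

∂_1: C_1 → C_0 maps an edge to its endpoints' difference, ∂[p,q] = q − p. For instance
  ∂cf = f − c.
This gives a 9×27 integer matrix of rank 8; reducing to Smith normal form yields diagonal entries (1,1,1,1,1,1,1,1).

∂_2: C_2 → C_1 acts by ∂[p,q,r] = [q,r] − [p,r] + [p,q]. For instance
  ∂afg = fg − ag + af,
  ∂efh = fh − eh + ef.
The resulting 27×18 matrix has rank 18, and its Smith normal form has invariant factors (1,1,1,1,1,1,1,1,1,1,1,1,1,1,1,1,1,2).

Computing H_k = (kernel of ∂_k) / (image of ∂_{k+1}):

  H_2: rank ker ∂_2 − rank ∂_3 = (18 − 18) − 0 = 0, and there is no ∂_3, so H_2 ≅ 0.

(K is a triangulation of the Klein bottle.)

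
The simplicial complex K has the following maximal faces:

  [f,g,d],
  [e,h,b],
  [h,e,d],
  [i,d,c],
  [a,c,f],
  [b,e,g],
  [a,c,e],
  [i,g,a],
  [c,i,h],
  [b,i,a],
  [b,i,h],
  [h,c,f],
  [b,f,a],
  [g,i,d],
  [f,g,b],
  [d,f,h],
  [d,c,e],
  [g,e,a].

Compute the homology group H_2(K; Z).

H_2 ≅ 0.

We work with the vertex ordering a < b < c < d < e < f < g < h < i. The simplices of K, each written with vertices in increasing order, are:

  0-simplices (9): a, b, c, d, e, f, g, h, i
  1-simplices (27): ab, ac, ae, af, ag, ai, be, bf, bg, bh, bi, cd, ce, cf, ch, ci, de, df, dg, dh, di, eg, eh, fg, fh, gi, hi
  2-simplices (18): abf, abi, ace, acf, aeg, agi, beg, beh, bfg, bhi, cde, cdi, cfh, chi, deh, dfg, dfh, dgi

so the chain groups are C_0 ≅ Z^9, C_1 ≅ Z^27, C_2 ≅ Z^18.

Boundary ∂_1: C_1 → C_0 is given by ∂[p,q] = [q] − [p]. For instance
  ∂fh = h − f.
The 9×27 boundary matrix has rank 8 and Smith normal form diag(1,1,1,1,1,1,1,1).

Boundary ∂_2: C_2 → C_1 acts by ∂[p,q,r] = [q,r] − [p,r] + [p,q]. For instance
  ∂cfh = fh − ch + cf,
  ∂abi = bi − ai + ab.
This gives a 27×18 integer matrix of rank 18; reducing to Smith normal form yields diagonal entries (1,1,1,1,1,1,1,1,1,1,1,1,1,1,1,1,1,2).

From H_k ≅ ker(∂_k) / im(∂_{k+1}) we obtain:

  H_2: rank ker ∂_2 − rank ∂_3 = (18 − 18) − 0 = 0, and there is no ∂_3, so H_2 ≅ 0.

(K is a triangulation of the Klein bottle.)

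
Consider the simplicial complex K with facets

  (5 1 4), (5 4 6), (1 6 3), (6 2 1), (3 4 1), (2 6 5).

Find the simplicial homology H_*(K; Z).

We work with the vertex ordering 1 < 2 < 3 < 4 < 5 < 6. The simplices of K, each written with vertices in increasing order, are:

  0-simplices (6): [1], [2], [3], [4], [5], [6]
  1-simplices (12): [1,2], [1,3], [1,4], [1,5], [1,6], [2,5], [2,6], [3,4], [3,6], [4,5], [4,6], [5,6]
  2-simplices (6): [1,2,6], [1,3,4], [1,3,6], [1,4,5], [2,5,6], [4,5,6]

giving chain groups C_0 ≅ Z^6, C_1 ≅ Z^12, C_2 ≅ Z^6.

Boundary ∂_1: C_1 → C_0 maps an edge to its endpoints' difference, ∂[p,q] = q − p. For instance
  ∂[1,6] = [6] − [1].
The 6×12 boundary matrix has rank 5 and Smith normal form diag(1,1,1,1,1).

The boundary map ∂_2: C_2 → C_1 maps a triangle to the signed sum of its edges. For instance
  ∂[1,4,5] = [4,5] − [1,5] + [1,4],
  ∂[1,2,6] = [2,6] − [1,6] + [1,2].
The 12×6 boundary matrix has rank 6 and Smith normal form diag(1,1,1,1,1,1).

From H_k ≅ ker(∂_k) / im(∂_{k+1}) we obtain:

  H_0: rank C_0 − rank ∂_1 = 6 − 5 = 1, and the invariant factors of ∂_1 are all 1, so H_0 ≅ Z.
  H_1: rank ker ∂_1 − rank ∂_2 = (12 − 5) − 6 = 1, and the invariant factors of ∂_2 are all 1, so H_1 ≅ Z.
  H_2: rank ker ∂_2 − rank ∂_3 = (6 − 6) − 0 = 0, and there is no ∂_3, so H_2 ≅ 0.

As a check, the Euler characteristic is 6 − 12 + 6 = 0, which agrees with 1 − 1 + 0 = 0.
(K is a triangulation of the cylinder S^1 x I.)

H_0 ≅ Z,  H_1 ≅ Z,  H_2 = 0.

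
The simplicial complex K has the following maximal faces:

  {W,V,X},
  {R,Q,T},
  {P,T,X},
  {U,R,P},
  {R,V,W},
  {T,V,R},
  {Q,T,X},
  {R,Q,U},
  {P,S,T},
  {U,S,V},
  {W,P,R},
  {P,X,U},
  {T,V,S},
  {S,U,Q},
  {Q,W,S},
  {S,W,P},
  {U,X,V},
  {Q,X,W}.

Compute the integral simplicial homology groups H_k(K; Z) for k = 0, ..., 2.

Fix the vertex order P < Q < R < S < T < U < V < W < X and write every simplex with vertices in increasing order. Then dim K = 2 and the simplices of K are:

  0-simplices (9): P, Q, R, S, T, U, V, W, X
  1-simplices (27): PR, PS, PT, PU, PW, PX, QR, QS, QT, QU, QW, QX, RT, RU, RV, RW, ST, SU, SV, SW, TV, TX, UV, UX, VW, VX, WX
  2-simplices (18): PRU, PRW, PST, PSW, PTX, PUX, QRT, QRU, QSU, QSW, QTX, QWX, RTV, RVW, STV, SUV, UVX, VWX

Hence C_0 ≅ Z^9, C_1 ≅ Z^27, C_2 ≅ Z^18.

∂_1: C_1 → C_0 maps an edge to its endpoints' difference, ∂[p,q] = q − p.
The resulting 9×27 matrix has rank 8, and its Smith normal form has invariant factors (1,1,1,1,1,1,1,1).

∂_2: C_2 → C_1 acts by ∂[p,q,r] = [q,r] − [p,r] + [p,q]. For instance
  ∂PRW = RW − PW + PR,
  ∂QTX = TX − QX + QT.
The 27×18 boundary matrix has rank 17 and Smith normal form diag(1,1,1,1,1,1,1,1,1,1,1,1,1,1,1,1,1).

Now H_k = ker ∂_k / im ∂_{k+1}, so:

  H_0: rank C_0 − rank ∂_1 = 9 − 8 = 1, and the invariant factors of ∂_1 are all 1, so H_0 ≅ Z.
  H_1: rank ker ∂_1 − rank ∂_2 = (27 − 8) − 17 = 2, and the invariant factors of ∂_2 are all 1, so H_1 ≅ Z^2.
  H_2: rank ker ∂_2 − rank ∂_3 = (18 − 17) − 0 = 1, and there is no ∂_3, so H_2 ≅ Z.

(K is a triangulation of the torus T^2.)

H_0 ≅ Z,  H_1 ≅ Z^2,  H_2 ≅ Z.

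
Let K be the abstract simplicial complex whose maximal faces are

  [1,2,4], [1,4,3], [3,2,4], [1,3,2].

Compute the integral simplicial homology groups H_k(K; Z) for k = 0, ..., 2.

H_0 = Z,  H_1 = 0,  H_2 = Z.

Fix the vertex order 1 < 2 < 3 < 4 and write every simplex with vertices in increasing order. Then dim K = 2 and the simplices of K are:

  0-simplices (4): [1], [2], [3], [4]
  1-simplices (6): [1,2], [1,3], [1,4], [2,3], [2,4], [3,4]
  2-simplices (4): [1,2,3], [1,2,4], [1,3,4], [2,3,4]

Hence C_0 ≅ Z^4, C_1 ≅ Z^6, C_2 ≅ Z^4.

∂_1: C_1 → C_0 maps an edge to its endpoints' difference, ∂[p,q] = q − p. For instance
  ∂[1,4] = [4] − [1].
As a 4×6 matrix over Z this has rank 3, with invariant factors (1,1,1).

The boundary map ∂_2: C_2 → C_1 sends each 2-simplex [p,q,r] to [q,r] − [p,r] + [p,q]. For instance
  ∂[1,3,4] = [3,4] − [1,4] + [1,3],
  ∂[1,2,4] = [2,4] − [1,4] + [1,2].
This gives a 6×4 integer matrix of rank 3; reducing to Smith normal form yields diagonal entries (1,1,1).

Reading off H_k = ker ∂_k / im ∂_{k+1}:

  H_0: rank C_0 − rank ∂_1 = 4 − 3 = 1, and the invariant factors of ∂_1 are all 1, so H_0 = Z.
  H_1: rank ker ∂_1 − rank ∂_2 = (6 − 3) − 3 = 0, and the invariant factors of ∂_2 are all 1, so H_1 = 0.
  H_2: rank ker ∂_2 − rank ∂_3 = (4 − 3) − 0 = 1, and there is no ∂_3, so H_2 = Z.

As a check, the Euler characteristic is 4 − 6 + 4 = 2, which agrees with 1 − 0 + 1 = 2.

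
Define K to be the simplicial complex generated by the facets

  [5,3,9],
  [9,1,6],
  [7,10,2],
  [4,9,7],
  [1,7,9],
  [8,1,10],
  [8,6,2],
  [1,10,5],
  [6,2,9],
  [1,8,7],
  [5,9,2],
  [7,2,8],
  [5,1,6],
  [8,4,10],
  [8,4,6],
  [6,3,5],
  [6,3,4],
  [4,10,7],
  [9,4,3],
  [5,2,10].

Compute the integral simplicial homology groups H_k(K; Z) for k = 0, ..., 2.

K has 10 vertices, 30 edges, 20 triangles.
rank ∂_0 = 0, rank ∂_1 = 9 ⇒ b_0 = 10 − 0 − 9 = 1; all invariant factors of ∂_1 are 1 so no torsion. So H_0 = Z.
rank ∂_1 = 9, rank ∂_2 = 20 ⇒ b_1 = 30 − 9 − 20 = 1; ∂_2 has invariant factor(s) [2] giving torsion. So H_1 = Z × Z/2.
rank ∂_2 = 20, rank ∂_3 = 0 ⇒ b_2 = 20 − 20 − 0 = 0. So H_2 = 0.

H_0 = Z,  H_1 = Z × Z/2,  H_2 = 0.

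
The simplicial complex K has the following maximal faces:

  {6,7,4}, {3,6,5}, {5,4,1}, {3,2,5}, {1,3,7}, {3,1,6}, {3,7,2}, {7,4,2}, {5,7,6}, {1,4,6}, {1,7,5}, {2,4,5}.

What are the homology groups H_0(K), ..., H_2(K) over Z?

H_0 = Z,  H_1 = Z/2Z,  H_2 = 0.

We work with the vertex ordering 1 < 2 < 3 < 4 < 5 < 6 < 7. The simplices of K, each written with vertices in increasing order, are:

  0-simplices (7): [1], [2], [3], [4], [5], [6], [7]
  1-simplices (18): [1,3], [1,4], [1,5], [1,6], [1,7], [2,3], [2,4], [2,5], [2,7], [3,5], [3,6], [3,7], [4,5], [4,6], [4,7], [5,6], [5,7], [6,7]
  2-simplices (12): [1,3,6], [1,3,7], [1,4,5], [1,4,6], [1,5,7], [2,3,5], [2,3,7], [2,4,5], [2,4,7], [3,5,6], [4,6,7], [5,6,7]

Hence C_0 ≅ Z^7, C_1 ≅ Z^18, C_2 ≅ Z^12.

The boundary map ∂_1: C_1 → C_0 sends each edge [p,q] (with p < q) to q − p. For instance
  ∂[1,3] = [3] − [1].
The 7×18 boundary matrix has rank 6 and Smith normal form diag(1,1,1,1,1,1).

Boundary ∂_2: C_2 → C_1 maps a triangle to the signed sum of its edges. For instance
  ∂[1,4,6] = [4,6] − [1,6] + [1,4],
  ∂[2,3,5] = [3,5] − [2,5] + [2,3].
The 18×12 boundary matrix has rank 12 and Smith normal form diag(1,1,1,1,1,1,1,1,1,1,1,2).

Now H_k = ker ∂_k / im ∂_{k+1}, so:

  H_0: rank C_0 − rank ∂_1 = 7 − 6 = 1, and the invariant factors of ∂_1 are all 1, so H_0 ≅ Z.
  H_1: rank ker ∂_1 − rank ∂_2 = (18 − 6) − 12 = 0, and ∂_2 has invariant factor 2 > 1, so H_1 ≅ Z/2Z.
  H_2: rank ker ∂_2 − rank ∂_3 = (12 − 12) − 0 = 0, and there is no ∂_3, so H_2 ≅ 0.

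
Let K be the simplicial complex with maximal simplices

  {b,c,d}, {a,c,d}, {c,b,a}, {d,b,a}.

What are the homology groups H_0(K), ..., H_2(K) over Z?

H_0 = Z,  H_1 = 0,  H_2 = Z.

Take the total order a < b < c < d on the vertex set. Then K (dimension 2) consists of the simplices:

  0-simplices (4): a, b, c, d
  1-simplices (6): ab, ac, ad, bc, bd, cd
  2-simplices (4): abc, abd, acd, bcd

so the chain groups are C_0 ≅ Z^4, C_1 ≅ Z^6, C_2 ≅ Z^4.

∂_1: C_1 → C_0 sends each edge [p,q] (with p < q) to q − p.
As a 4×6 matrix over Z this has rank 3, with invariant factors (1,1,1).

∂_2: C_2 → C_1 acts by ∂[p,q,r] = [q,r] − [p,r] + [p,q]. For instance
  ∂abc = bc − ac + ab,
  ∂acd = cd − ad + ac.
This gives a 6×4 integer matrix of rank 3; reducing to Smith normal form yields diagonal entries (1,1,1).

Reading off H_k = ker ∂_k / im ∂_{k+1}:

  H_0: rank C_0 − rank ∂_1 = 4 − 3 = 1, and the invariant factors of ∂_1 are all 1, so H_0 = Z.
  H_1: rank ker ∂_1 − rank ∂_2 = (6 − 3) − 3 = 0, and the invariant factors of ∂_2 are all 1, so H_1 = 0.
  H_2: rank ker ∂_2 − rank ∂_3 = (4 − 3) − 0 = 1, and there is no ∂_3, so H_2 = Z.

As a check, the Euler characteristic is 4 − 6 + 4 = 2, which agrees with 1 − 0 + 1 = 2.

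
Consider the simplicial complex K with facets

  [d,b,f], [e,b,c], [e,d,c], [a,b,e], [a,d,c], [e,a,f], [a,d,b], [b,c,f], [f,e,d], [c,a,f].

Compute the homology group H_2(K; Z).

H_2 = 0.

K has 6 vertices, 15 edges, 10 triangles.
rank ∂_2 = 10, rank ∂_3 = 0 ⇒ b_2 = 10 − 10 − 0 = 0. So H_2 ≅ 0.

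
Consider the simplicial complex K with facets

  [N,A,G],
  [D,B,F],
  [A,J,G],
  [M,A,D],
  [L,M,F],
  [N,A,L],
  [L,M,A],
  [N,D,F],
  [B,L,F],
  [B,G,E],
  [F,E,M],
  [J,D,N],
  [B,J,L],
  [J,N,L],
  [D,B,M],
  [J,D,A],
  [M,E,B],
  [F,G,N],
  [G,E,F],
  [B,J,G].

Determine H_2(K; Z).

Order the vertices as A < B < D < E < F < G < J < L < M < N. Listing each simplex with vertices in this order, K has dimension 2 with simplices:

  0-simplices (10): A, B, D, E, F, G, J, L, M, N
  1-simplices (30): AD, AG, AJ, AL, AM, AN, BD, BE, BF, BG, BJ, BL, BM, DF, DJ, DM, DN, EF, EG, EM, FG, FL, FM, FN, GJ, GN, JL, JN, LM, LN
  2-simplices (20): ADJ, ADM, AGJ, AGN, ALM, ALN, BDF, BDM, BEG, BEM, BFL, BGJ, BJL, DFN, DJN, EFG, EFM, FGN, FLM, JLN

so the chain groups are C_0 ≅ Z^10, C_1 ≅ Z^30, C_2 ≅ Z^20.

The boundary map ∂_1: C_1 → C_0 maps an edge to its endpoints' difference, ∂[p,q] = q − p. For instance
  ∂AJ = J − A.
This gives a 10×30 integer matrix of rank 9; reducing to Smith normal form yields diagonal entries (1,1,1,1,1,1,1,1,1).

∂_2: C_2 → C_1 acts by ∂[p,q,r] = [q,r] − [p,r] + [p,q]. For instance
  ∂FGN = GN − FN + FG,
  ∂EFG = FG − EG + EF.
The resulting 30×20 matrix has rank 20, and its Smith normal form has invariant factors (1,1,1,1,1,1,1,1,1,1,1,1,1,1,1,1,1,1,1,2).

Now H_k = ker ∂_k / im ∂_{k+1}, so:

  H_2: rank ker ∂_2 − rank ∂_3 = (20 − 20) − 0 = 0, and there is no ∂_3, so H_2 = 0.

(K is a triangulation of the Klein bottle.)

H_2 ≅ 0.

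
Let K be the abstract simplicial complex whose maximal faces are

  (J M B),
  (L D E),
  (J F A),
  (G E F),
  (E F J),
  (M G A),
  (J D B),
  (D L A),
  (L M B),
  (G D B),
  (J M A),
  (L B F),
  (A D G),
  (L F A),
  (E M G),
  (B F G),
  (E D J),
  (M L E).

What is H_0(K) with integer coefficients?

Fix the vertex order A < B < D < E < F < G < J < L < M and write every simplex with vertices in increasing order. Then dim K = 2 and the simplices of K are:

  0-simplices (9): A, B, D, E, F, G, J, L, M
  1-simplices (27): AD, AF, AG, AJ, AL, AM, BD, BF, BG, BJ, BL, BM, DE, DG, DJ, DL, EF, EG, EJ, EL, EM, FG, FJ, FL, GM, JM, LM
  2-simplices (18): ADG, ADL, AFJ, AFL, AGM, AJM, BDG, BDJ, BFG, BFL, BJM, BLM, DEJ, DEL, EFG, EFJ, EGM, ELM

Hence C_0 ≅ Z^9, C_1 ≅ Z^27, C_2 ≅ Z^18.

Boundary ∂_1: C_1 → C_0 is given by ∂[p,q] = [q] − [p].
The resulting 9×27 matrix has rank 8, and its Smith normal form has invariant factors (1,1,1,1,1,1,1,1).

The boundary map ∂_2: C_2 → C_1 acts by ∂[p,q,r] = [q,r] − [p,r] + [p,q]. For instance
  ∂AGM = GM − AM + AG,
  ∂ELM = LM − EM + EL.
The resulting 27×18 matrix has rank 17, and its Smith normal form has invariant factors (1,1,1,1,1,1,1,1,1,1,1,1,1,1,1,1,1).

Reading off H_k = ker ∂_k / im ∂_{k+1}:

  H_0: rank C_0 − rank ∂_1 = 9 − 8 = 1, and the invariant factors of ∂_1 are all 1, so H_0 ≅ Z.

(K is a triangulation of the torus T^2.)

H_0 ≅ Z.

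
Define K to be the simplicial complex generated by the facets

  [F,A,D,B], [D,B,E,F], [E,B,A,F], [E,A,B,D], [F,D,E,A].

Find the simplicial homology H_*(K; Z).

H_0 = Z,  H_1 = 0,  H_2 = 0,  H_3 = Z.

Take the total order A < B < D < E < F on the vertex set. Then K (dimension 3) consists of the simplices:

  0-simplices (5): A, B, D, E, F
  1-simplices (10): AB, AD, AE, AF, BD, BE, BF, DE, DF, EF
  2-simplices (10): ABD, ABE, ABF, ADE, ADF, AEF, BDE, BDF, BEF, DEF
  3-simplices (5): ABDE, ABDF, ABEF, ADEF, BDEF

Hence C_0 ≅ Z^5, C_1 ≅ Z^10, C_2 ≅ Z^10, C_3 ≅ Z^5.

Boundary ∂_1: C_1 → C_0 maps an edge to its endpoints' difference, ∂[p,q] = q − p.
This gives a 5×10 integer matrix of rank 4; reducing to Smith normal form yields diagonal entries (1,1,1,1).

∂_2: C_2 → C_1 maps a triangle to the signed sum of its edges. For instance
  ∂BDE = DE − BE + BD,
  ∂ADE = DE − AE + AD.
As a 10×10 matrix over Z this has rank 6, with invariant factors (1,1,1,1,1,1).

∂_3: C_3 → C_2 sends each 3-simplex σ to the alternating sum Σ_i (−1)^i (σ with its i-th vertex removed). For instance
  ∂BDEF = DEF − BEF + BDF − BDE,
  ∂ABDE = BDE − ADE + ABE − ABD.
As a 10×5 matrix over Z this has rank 4, with invariant factors (1,1,1,1).

Computing H_k = (kernel of ∂_k) / (image of ∂_{k+1}):

  H_0: rank C_0 − rank ∂_1 = 5 − 4 = 1, and the invariant factors of ∂_1 are all 1, so H_0 ≅ Z.
  H_1: rank ker ∂_1 − rank ∂_2 = (10 − 4) − 6 = 0, and the invariant factors of ∂_2 are all 1, so H_1 ≅ 0.
  H_2: rank ker ∂_2 − rank ∂_3 = (10 − 6) − 4 = 0, and the invariant factors of ∂_3 are all 1, so H_2 ≅ 0.
  H_3: rank ker ∂_3 − rank ∂_4 = (5 − 4) − 0 = 1, and there is no ∂_4, so H_3 ≅ Z.

As a check, the Euler characteristic is 5 − 10 + 10 − 5 = 0, which agrees with 1 − 0 + 0 − 1 = 0.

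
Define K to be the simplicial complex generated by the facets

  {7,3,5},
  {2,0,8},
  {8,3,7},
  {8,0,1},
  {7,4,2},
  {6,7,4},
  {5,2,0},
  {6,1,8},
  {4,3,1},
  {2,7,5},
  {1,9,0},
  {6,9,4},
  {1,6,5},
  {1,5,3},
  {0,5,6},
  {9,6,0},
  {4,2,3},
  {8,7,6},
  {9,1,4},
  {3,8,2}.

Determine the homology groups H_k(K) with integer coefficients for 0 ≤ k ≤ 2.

H_0 = Z,  H_1 = Z ⊕ Z/2,  H_2 = 0.

Order the vertices as 0 < 1 < 2 < 3 < 4 < 5 < 6 < 7 < 8 < 9. Listing each simplex with vertices in this order, K has dimension 2 with simplices:

  0-simplices (10): [0], [1], [2], [3], [4], [5], [6], [7], [8], [9]
  1-simplices (30): (30 of them)
  2-simplices (20): (20 of them)

Hence C_0 ≅ Z^10, C_1 ≅ Z^30, C_2 ≅ Z^20.

∂_1: C_1 → C_0 is given by ∂[p,q] = [q] − [p]. For instance
  ∂[1,9] = [9] − [1].
This gives a 10×30 integer matrix of rank 9; reducing to Smith normal form yields diagonal entries (1,1,1,1,1,1,1,1,1).

∂_2: C_2 → C_1 maps a triangle to the signed sum of its edges. For instance
  ∂[2,5,7] = [5,7] − [2,7] + [2,5],
  ∂[3,5,7] = [5,7] − [3,7] + [3,5].
As a 30×20 matrix over Z this has rank 20, with invariant factors (1,1,1,1,1,1,1,1,1,1,1,1,1,1,1,1,1,1,1,2).

Reading off H_k = ker ∂_k / im ∂_{k+1}:

  H_0: rank C_0 − rank ∂_1 = 10 − 9 = 1, and the invariant factors of ∂_1 are all 1, so H_0 ≅ Z.
  H_1: rank ker ∂_1 − rank ∂_2 = (30 − 9) − 20 = 1, and ∂_2 has invariant factor 2 > 1, so H_1 ≅ Z ⊕ Z/2.
  H_2: rank ker ∂_2 − rank ∂_3 = (20 − 20) − 0 = 0, and there is no ∂_3, so H_2 ≅ 0.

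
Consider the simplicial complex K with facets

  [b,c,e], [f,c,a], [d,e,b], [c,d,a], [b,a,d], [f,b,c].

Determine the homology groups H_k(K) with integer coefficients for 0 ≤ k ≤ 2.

H_0 = Z,  H_1 = Z,  H_2 = 0.

We work with the vertex ordering a < b < c < d < e < f. The simplices of K, each written with vertices in increasing order, are:

  0-simplices (6): a, b, c, d, e, f
  1-simplices (12): ab, ac, ad, af, bc, bd, be, bf, cd, ce, cf, de
  2-simplices (6): abd, acd, acf, bce, bcf, bde

so the chain groups are C_0 ≅ Z^6, C_1 ≅ Z^12, C_2 ≅ Z^6.

Boundary ∂_1: C_1 → C_0 is given by ∂[p,q] = [q] − [p].
As a 6×12 matrix over Z this has rank 5, with invariant factors (1,1,1,1,1).

∂_2: C_2 → C_1 maps a triangle to the signed sum of its edges. For instance
  ∂bce = ce − be + bc,
  ∂bde = de − be + bd.
The resulting 12×6 matrix has rank 6, and its Smith normal form has invariant factors (1,1,1,1,1,1).

Computing H_k = (kernel of ∂_k) / (image of ∂_{k+1}):

  H_0: rank C_0 − rank ∂_1 = 6 − 5 = 1, and the invariant factors of ∂_1 are all 1, so H_0 ≅ Z.
  H_1: rank ker ∂_1 − rank ∂_2 = (12 − 5) − 6 = 1, and the invariant factors of ∂_2 are all 1, so H_1 ≅ Z.
  H_2: rank ker ∂_2 − rank ∂_3 = (6 − 6) − 0 = 0, and there is no ∂_3, so H_2 ≅ 0.

As a check, the Euler characteristic is 6 − 12 + 6 = 0, which agrees with 1 − 1 + 0 = 0.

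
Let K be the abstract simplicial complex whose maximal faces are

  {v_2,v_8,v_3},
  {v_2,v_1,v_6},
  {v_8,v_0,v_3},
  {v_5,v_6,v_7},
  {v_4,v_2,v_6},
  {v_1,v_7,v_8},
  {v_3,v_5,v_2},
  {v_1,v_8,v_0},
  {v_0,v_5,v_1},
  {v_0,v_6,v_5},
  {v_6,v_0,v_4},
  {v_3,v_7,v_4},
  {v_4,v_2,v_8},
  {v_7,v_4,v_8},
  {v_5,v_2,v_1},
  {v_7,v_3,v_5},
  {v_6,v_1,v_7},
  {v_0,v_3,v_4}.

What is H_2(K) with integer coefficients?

K has 9 vertices, 27 edges, 18 triangles.
rank ∂_2 = 18, rank ∂_3 = 0 ⇒ b_2 = 18 − 18 − 0 = 0. So H_2 ≅ 0.

H_2 ≅ 0.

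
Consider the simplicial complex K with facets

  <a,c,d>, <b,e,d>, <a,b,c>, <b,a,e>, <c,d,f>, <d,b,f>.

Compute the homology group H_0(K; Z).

We work with the vertex ordering a < b < c < d < e < f. The simplices of K, each written with vertices in increasing order, are:

  0-simplices (6): a, b, c, d, e, f
  1-simplices (12): ab, ac, ad, ae, bc, bd, be, bf, cd, cf, de, df
  2-simplices (6): abc, abe, acd, bde, bdf, cdf

giving chain groups C_0 ≅ Z^6, C_1 ≅ Z^12, C_2 ≅ Z^6.

∂_1: C_1 → C_0 maps an edge to its endpoints' difference, ∂[p,q] = q − p. For instance
  ∂de = e − d.
This gives a 6×12 integer matrix of rank 5; reducing to Smith normal form yields diagonal entries (1,1,1,1,1).

∂_2: C_2 → C_1 maps a triangle to the signed sum of its edges. For instance
  ∂bde = de − be + bd,
  ∂acd = cd − ad + ac.
The 12×6 boundary matrix has rank 6 and Smith normal form diag(1,1,1,1,1,1).

From H_k ≅ ker(∂_k) / im(∂_{k+1}) we obtain:

  H_0: rank C_0 − rank ∂_1 = 6 − 5 = 1, and the invariant factors of ∂_1 are all 1, so H_0 ≅ Z.

H_0 ≅ Z.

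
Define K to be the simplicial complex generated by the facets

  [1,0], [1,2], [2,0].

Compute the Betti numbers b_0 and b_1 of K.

Take the total order 0 < 1 < 2 on the vertex set. Then K (dimension 1) consists of the simplices:

  0-simplices (3): [0], [1], [2]
  1-simplices (3): [0,1], [0,2], [1,2]

giving chain groups C_0 ≅ Z^3, C_1 ≅ Z^3.

Boundary ∂_1: C_1 → C_0 is given by ∂[p,q] = [q] − [p]. For instance
  ∂[0,1] = [1] − [0].
As a 3×3 matrix over Z this has rank 2, with invariant factors (1,1).

Now H_k = ker ∂_k / im ∂_{k+1}, so:

  H_0: rank C_0 − rank ∂_1 = 3 − 2 = 1, and the invariant factors of ∂_1 are all 1, so H_0 ≅ Z.
  H_1: rank ker ∂_1 − rank ∂_2 = (3 − 2) − 0 = 1, and there is no ∂_2, so H_1 ≅ Z.

(K is a triangulation of the circle S^1.)

Hence the Betti numbers are b_0 = 1, b_1 = 1.

b_0 = 1, b_1 = 1.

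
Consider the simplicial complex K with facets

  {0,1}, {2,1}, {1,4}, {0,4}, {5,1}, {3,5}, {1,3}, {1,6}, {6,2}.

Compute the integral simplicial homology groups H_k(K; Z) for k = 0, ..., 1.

H_0 ≅ Z,  H_1 ≅ Z^3.

Order the vertices as 0 < 1 < 2 < 3 < 4 < 5 < 6. Listing each simplex with vertices in this order, K has dimension 1 with simplices:

  0-simplices (7): [0], [1], [2], [3], [4], [5], [6]
  1-simplices (9): [0,1], [0,4], [1,2], [1,3], [1,4], [1,5], [1,6], [2,6], [3,5]

so the chain groups are C_0 ≅ Z^7, C_1 ≅ Z^9.

∂_1: C_1 → C_0 is given by ∂[p,q] = [q] − [p]. For instance
  ∂[1,6] = [6] − [1].
The 7×9 boundary matrix has rank 6 and Smith normal form diag(1,1,1,1,1,1).

Now H_k = ker ∂_k / im ∂_{k+1}, so:

  H_0: rank C_0 − rank ∂_1 = 7 − 6 = 1, and the invariant factors of ∂_1 are all 1, so H_0 = Z.
  H_1: rank ker ∂_1 − rank ∂_2 = (9 − 6) − 0 = 3, and there is no ∂_2, so H_1 = Z^3.

As a check, the Euler characteristic is 7 − 9 = -2, which agrees with 1 − 3 = -2.
(K is a triangulation of a wedge of 3 circles.)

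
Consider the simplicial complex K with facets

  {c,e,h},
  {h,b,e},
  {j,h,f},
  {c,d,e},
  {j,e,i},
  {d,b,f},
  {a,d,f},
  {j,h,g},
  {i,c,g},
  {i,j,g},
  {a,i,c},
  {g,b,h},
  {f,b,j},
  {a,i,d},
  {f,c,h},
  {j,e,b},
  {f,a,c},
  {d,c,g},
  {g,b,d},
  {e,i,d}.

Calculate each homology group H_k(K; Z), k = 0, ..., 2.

Fix the vertex order a < b < c < d < e < f < g < h < i < j and write every simplex with vertices in increasing order. Then dim K = 2 and the simplices of K are:

  0-simplices (10): a, b, c, d, e, f, g, h, i, j
  1-simplices (30): ac, ad, af, ai, bd, be, bf, bg, bh, bj, cd, ce, cf, cg, ch, ci, de, df, dg, di, eh, ei, ej, fh, fj, gh, gi, gj, hj, ij
  2-simplices (20): acf, aci, adf, adi, bdf, bdg, beh, bej, bfj, bgh, cde, cdg, ceh, cfh, cgi, dei, eij, fhj, ghj, gij

giving chain groups C_0 ≅ Z^10, C_1 ≅ Z^30, C_2 ≅ Z^20.

∂_1: C_1 → C_0 sends each edge [p,q] (with p < q) to q − p.
As a 10×30 matrix over Z this has rank 9, with invariant factors (1,1,1,1,1,1,1,1,1).

The boundary map ∂_2: C_2 → C_1 maps a triangle to the signed sum of its edges. For instance
  ∂cfh = fh − ch + cf,
  ∂fhj = hj − fj + fh.
The 30×20 boundary matrix has rank 20 and Smith normal form diag(1,1,1,1,1,1,1,1,1,1,1,1,1,1,1,1,1,1,1,2).

Computing H_k = (kernel of ∂_k) / (image of ∂_{k+1}):

  H_0: rank C_0 − rank ∂_1 = 10 − 9 = 1, and the invariant factors of ∂_1 are all 1, so H_0 = Z.
  H_1: rank ker ∂_1 − rank ∂_2 = (30 − 9) − 20 = 1, and ∂_2 has invariant factor 2 > 1, so H_1 = Z ⊕ Z/2Z.
  H_2: rank ker ∂_2 − rank ∂_3 = (20 − 20) − 0 = 0, and there is no ∂_3, so H_2 = 0.

H_0 = Z,  H_1 = Z ⊕ Z/2Z,  H_2 = 0.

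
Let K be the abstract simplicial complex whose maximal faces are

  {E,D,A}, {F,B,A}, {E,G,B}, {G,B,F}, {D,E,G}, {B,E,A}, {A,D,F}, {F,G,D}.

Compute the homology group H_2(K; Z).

H_2 = Z.

K has 6 vertices, 12 edges, 8 triangles.
rank ∂_2 = 7, rank ∂_3 = 0 ⇒ b_2 = 8 − 7 − 0 = 1. So H_2 ≅ Z.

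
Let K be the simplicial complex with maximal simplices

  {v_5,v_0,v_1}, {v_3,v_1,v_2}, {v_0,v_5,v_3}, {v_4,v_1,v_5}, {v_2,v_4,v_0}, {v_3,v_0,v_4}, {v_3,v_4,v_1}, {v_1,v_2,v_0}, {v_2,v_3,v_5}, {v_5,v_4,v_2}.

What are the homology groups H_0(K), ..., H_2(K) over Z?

H_0 = Z,  H_1 = Z_2,  H_2 = 0.

We work with the vertex ordering v_0 < v_1 < v_2 < v_3 < v_4 < v_5. The simplices of K, each written with vertices in increasing order, are:

  0-simplices (6): [v_0], [v_1], [v_2], [v_3], [v_4], [v_5]
  1-simplices (15): (15 of them)
  2-simplices (10): [v_0,v_1,v_2], [v_0,v_1,v_5], [v_0,v_2,v_4], [v_0,v_3,v_4], [v_0,v_3,v_5], [v_1,v_2,v_3], [v_1,v_3,v_4], [v_1,v_4,v_5], [v_2,v_3,v_5], [v_2,v_4,v_5]

giving chain groups C_0 ≅ Z^6, C_1 ≅ Z^15, C_2 ≅ Z^10.

The boundary map ∂_1: C_1 → C_0 is given by ∂[p,q] = [q] − [p]. For instance
  ∂[v_1,v_2] = [v_2] − [v_1].
The 6×15 boundary matrix has rank 5 and Smith normal form diag(1,1,1,1,1).

Boundary ∂_2: C_2 → C_1 sends each 2-simplex [p,q,r] to [q,r] − [p,r] + [p,q]. For instance
  ∂[v_2,v_4,v_5] = [v_4,v_5] − [v_2,v_5] + [v_2,v_4],
  ∂[v_1,v_4,v_5] = [v_4,v_5] − [v_1,v_5] + [v_1,v_4].
This gives a 15×10 integer matrix of rank 10; reducing to Smith normal form yields diagonal entries (1,1,1,1,1,1,1,1,1,2).

Now H_k = ker ∂_k / im ∂_{k+1}, so:

  H_0: rank C_0 − rank ∂_1 = 6 − 5 = 1, and the invariant factors of ∂_1 are all 1, so H_0 = Z.
  H_1: rank ker ∂_1 − rank ∂_2 = (15 − 5) − 10 = 0, and ∂_2 has invariant factor 2 > 1, so H_1 = Z_2.
  H_2: rank ker ∂_2 − rank ∂_3 = (10 − 10) − 0 = 0, and there is no ∂_3, so H_2 = 0.

(K is a triangulation of the real projective plane RP^2.)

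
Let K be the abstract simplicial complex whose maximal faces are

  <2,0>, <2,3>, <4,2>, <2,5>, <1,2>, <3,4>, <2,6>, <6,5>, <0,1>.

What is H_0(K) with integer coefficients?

H_0 ≅ Z.

Fix the vertex order 0 < 1 < 2 < 3 < 4 < 5 < 6 and write every simplex with vertices in increasing order. Then dim K = 1 and the simplices of K are:

  0-simplices (7): [0], [1], [2], [3], [4], [5], [6]
  1-simplices (9): [0,1], [0,2], [1,2], [2,3], [2,4], [2,5], [2,6], [3,4], [5,6]

so the chain groups are C_0 ≅ Z^7, C_1 ≅ Z^9.

Boundary ∂_1: C_1 → C_0 is given by ∂[p,q] = [q] − [p].
The resulting 7×9 matrix has rank 6, and its Smith normal form has invariant factors (1,1,1,1,1,1).

Now H_k = ker ∂_k / im ∂_{k+1}, so:

  H_0: rank C_0 − rank ∂_1 = 7 − 6 = 1, and the invariant factors of ∂_1 are all 1, so H_0 ≅ Z.

(K is a triangulation of a wedge of 3 circles.)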